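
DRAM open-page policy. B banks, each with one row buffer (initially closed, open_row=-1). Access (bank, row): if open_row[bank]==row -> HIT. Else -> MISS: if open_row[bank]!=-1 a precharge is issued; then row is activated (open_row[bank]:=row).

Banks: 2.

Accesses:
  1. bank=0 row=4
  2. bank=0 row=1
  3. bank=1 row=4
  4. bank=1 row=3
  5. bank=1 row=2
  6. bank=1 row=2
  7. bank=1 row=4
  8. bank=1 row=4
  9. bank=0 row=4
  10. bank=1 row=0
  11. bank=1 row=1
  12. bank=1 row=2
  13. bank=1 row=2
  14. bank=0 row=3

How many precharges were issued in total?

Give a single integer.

Acc 1: bank0 row4 -> MISS (open row4); precharges=0
Acc 2: bank0 row1 -> MISS (open row1); precharges=1
Acc 3: bank1 row4 -> MISS (open row4); precharges=1
Acc 4: bank1 row3 -> MISS (open row3); precharges=2
Acc 5: bank1 row2 -> MISS (open row2); precharges=3
Acc 6: bank1 row2 -> HIT
Acc 7: bank1 row4 -> MISS (open row4); precharges=4
Acc 8: bank1 row4 -> HIT
Acc 9: bank0 row4 -> MISS (open row4); precharges=5
Acc 10: bank1 row0 -> MISS (open row0); precharges=6
Acc 11: bank1 row1 -> MISS (open row1); precharges=7
Acc 12: bank1 row2 -> MISS (open row2); precharges=8
Acc 13: bank1 row2 -> HIT
Acc 14: bank0 row3 -> MISS (open row3); precharges=9

Answer: 9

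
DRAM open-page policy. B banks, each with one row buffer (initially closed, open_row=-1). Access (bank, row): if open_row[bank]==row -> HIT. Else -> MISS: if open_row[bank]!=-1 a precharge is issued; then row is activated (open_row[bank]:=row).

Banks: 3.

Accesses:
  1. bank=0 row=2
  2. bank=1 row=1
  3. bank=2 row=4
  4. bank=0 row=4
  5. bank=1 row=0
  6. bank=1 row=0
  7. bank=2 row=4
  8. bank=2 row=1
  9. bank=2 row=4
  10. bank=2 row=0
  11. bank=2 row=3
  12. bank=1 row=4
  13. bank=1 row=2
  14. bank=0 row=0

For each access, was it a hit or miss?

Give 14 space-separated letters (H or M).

Answer: M M M M M H H M M M M M M M

Derivation:
Acc 1: bank0 row2 -> MISS (open row2); precharges=0
Acc 2: bank1 row1 -> MISS (open row1); precharges=0
Acc 3: bank2 row4 -> MISS (open row4); precharges=0
Acc 4: bank0 row4 -> MISS (open row4); precharges=1
Acc 5: bank1 row0 -> MISS (open row0); precharges=2
Acc 6: bank1 row0 -> HIT
Acc 7: bank2 row4 -> HIT
Acc 8: bank2 row1 -> MISS (open row1); precharges=3
Acc 9: bank2 row4 -> MISS (open row4); precharges=4
Acc 10: bank2 row0 -> MISS (open row0); precharges=5
Acc 11: bank2 row3 -> MISS (open row3); precharges=6
Acc 12: bank1 row4 -> MISS (open row4); precharges=7
Acc 13: bank1 row2 -> MISS (open row2); precharges=8
Acc 14: bank0 row0 -> MISS (open row0); precharges=9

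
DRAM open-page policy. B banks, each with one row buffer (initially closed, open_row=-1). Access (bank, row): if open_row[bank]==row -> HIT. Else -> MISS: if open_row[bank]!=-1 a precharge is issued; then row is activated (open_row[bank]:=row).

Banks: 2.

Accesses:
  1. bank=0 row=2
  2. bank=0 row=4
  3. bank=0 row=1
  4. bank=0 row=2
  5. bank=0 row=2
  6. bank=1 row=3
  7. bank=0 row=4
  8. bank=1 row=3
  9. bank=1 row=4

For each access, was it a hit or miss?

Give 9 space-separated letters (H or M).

Answer: M M M M H M M H M

Derivation:
Acc 1: bank0 row2 -> MISS (open row2); precharges=0
Acc 2: bank0 row4 -> MISS (open row4); precharges=1
Acc 3: bank0 row1 -> MISS (open row1); precharges=2
Acc 4: bank0 row2 -> MISS (open row2); precharges=3
Acc 5: bank0 row2 -> HIT
Acc 6: bank1 row3 -> MISS (open row3); precharges=3
Acc 7: bank0 row4 -> MISS (open row4); precharges=4
Acc 8: bank1 row3 -> HIT
Acc 9: bank1 row4 -> MISS (open row4); precharges=5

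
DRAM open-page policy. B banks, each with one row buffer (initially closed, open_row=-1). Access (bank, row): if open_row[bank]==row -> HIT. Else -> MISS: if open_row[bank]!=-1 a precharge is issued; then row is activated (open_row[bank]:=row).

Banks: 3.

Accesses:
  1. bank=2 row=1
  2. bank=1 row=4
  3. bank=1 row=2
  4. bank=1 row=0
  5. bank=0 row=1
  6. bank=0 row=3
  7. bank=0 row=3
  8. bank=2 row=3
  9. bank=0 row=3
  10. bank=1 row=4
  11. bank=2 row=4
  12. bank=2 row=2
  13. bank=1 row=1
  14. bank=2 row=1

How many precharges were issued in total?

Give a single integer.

Answer: 9

Derivation:
Acc 1: bank2 row1 -> MISS (open row1); precharges=0
Acc 2: bank1 row4 -> MISS (open row4); precharges=0
Acc 3: bank1 row2 -> MISS (open row2); precharges=1
Acc 4: bank1 row0 -> MISS (open row0); precharges=2
Acc 5: bank0 row1 -> MISS (open row1); precharges=2
Acc 6: bank0 row3 -> MISS (open row3); precharges=3
Acc 7: bank0 row3 -> HIT
Acc 8: bank2 row3 -> MISS (open row3); precharges=4
Acc 9: bank0 row3 -> HIT
Acc 10: bank1 row4 -> MISS (open row4); precharges=5
Acc 11: bank2 row4 -> MISS (open row4); precharges=6
Acc 12: bank2 row2 -> MISS (open row2); precharges=7
Acc 13: bank1 row1 -> MISS (open row1); precharges=8
Acc 14: bank2 row1 -> MISS (open row1); precharges=9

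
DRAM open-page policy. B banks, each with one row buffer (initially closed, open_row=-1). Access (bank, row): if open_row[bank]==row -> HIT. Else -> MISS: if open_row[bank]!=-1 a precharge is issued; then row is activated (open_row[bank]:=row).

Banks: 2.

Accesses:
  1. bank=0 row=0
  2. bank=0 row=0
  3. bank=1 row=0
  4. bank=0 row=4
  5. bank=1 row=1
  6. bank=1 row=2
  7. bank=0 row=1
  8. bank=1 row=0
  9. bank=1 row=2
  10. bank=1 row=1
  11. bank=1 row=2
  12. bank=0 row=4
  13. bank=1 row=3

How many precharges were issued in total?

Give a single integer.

Acc 1: bank0 row0 -> MISS (open row0); precharges=0
Acc 2: bank0 row0 -> HIT
Acc 3: bank1 row0 -> MISS (open row0); precharges=0
Acc 4: bank0 row4 -> MISS (open row4); precharges=1
Acc 5: bank1 row1 -> MISS (open row1); precharges=2
Acc 6: bank1 row2 -> MISS (open row2); precharges=3
Acc 7: bank0 row1 -> MISS (open row1); precharges=4
Acc 8: bank1 row0 -> MISS (open row0); precharges=5
Acc 9: bank1 row2 -> MISS (open row2); precharges=6
Acc 10: bank1 row1 -> MISS (open row1); precharges=7
Acc 11: bank1 row2 -> MISS (open row2); precharges=8
Acc 12: bank0 row4 -> MISS (open row4); precharges=9
Acc 13: bank1 row3 -> MISS (open row3); precharges=10

Answer: 10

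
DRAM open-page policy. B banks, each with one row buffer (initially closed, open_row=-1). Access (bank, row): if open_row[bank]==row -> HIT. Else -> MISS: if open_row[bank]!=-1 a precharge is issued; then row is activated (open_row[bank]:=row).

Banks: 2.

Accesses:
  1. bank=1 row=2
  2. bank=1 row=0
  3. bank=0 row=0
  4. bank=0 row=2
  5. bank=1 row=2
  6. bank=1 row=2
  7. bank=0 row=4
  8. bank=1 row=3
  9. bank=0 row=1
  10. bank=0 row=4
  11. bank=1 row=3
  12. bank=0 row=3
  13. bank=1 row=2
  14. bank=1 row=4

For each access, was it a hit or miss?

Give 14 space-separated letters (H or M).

Acc 1: bank1 row2 -> MISS (open row2); precharges=0
Acc 2: bank1 row0 -> MISS (open row0); precharges=1
Acc 3: bank0 row0 -> MISS (open row0); precharges=1
Acc 4: bank0 row2 -> MISS (open row2); precharges=2
Acc 5: bank1 row2 -> MISS (open row2); precharges=3
Acc 6: bank1 row2 -> HIT
Acc 7: bank0 row4 -> MISS (open row4); precharges=4
Acc 8: bank1 row3 -> MISS (open row3); precharges=5
Acc 9: bank0 row1 -> MISS (open row1); precharges=6
Acc 10: bank0 row4 -> MISS (open row4); precharges=7
Acc 11: bank1 row3 -> HIT
Acc 12: bank0 row3 -> MISS (open row3); precharges=8
Acc 13: bank1 row2 -> MISS (open row2); precharges=9
Acc 14: bank1 row4 -> MISS (open row4); precharges=10

Answer: M M M M M H M M M M H M M M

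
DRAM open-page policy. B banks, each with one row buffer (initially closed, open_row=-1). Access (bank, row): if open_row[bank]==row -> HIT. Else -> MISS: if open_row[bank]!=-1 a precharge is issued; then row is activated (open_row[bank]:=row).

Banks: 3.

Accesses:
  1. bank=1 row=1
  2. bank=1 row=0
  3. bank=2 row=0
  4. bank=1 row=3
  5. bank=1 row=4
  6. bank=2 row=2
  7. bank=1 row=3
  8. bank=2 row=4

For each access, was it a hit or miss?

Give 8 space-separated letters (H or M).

Answer: M M M M M M M M

Derivation:
Acc 1: bank1 row1 -> MISS (open row1); precharges=0
Acc 2: bank1 row0 -> MISS (open row0); precharges=1
Acc 3: bank2 row0 -> MISS (open row0); precharges=1
Acc 4: bank1 row3 -> MISS (open row3); precharges=2
Acc 5: bank1 row4 -> MISS (open row4); precharges=3
Acc 6: bank2 row2 -> MISS (open row2); precharges=4
Acc 7: bank1 row3 -> MISS (open row3); precharges=5
Acc 8: bank2 row4 -> MISS (open row4); precharges=6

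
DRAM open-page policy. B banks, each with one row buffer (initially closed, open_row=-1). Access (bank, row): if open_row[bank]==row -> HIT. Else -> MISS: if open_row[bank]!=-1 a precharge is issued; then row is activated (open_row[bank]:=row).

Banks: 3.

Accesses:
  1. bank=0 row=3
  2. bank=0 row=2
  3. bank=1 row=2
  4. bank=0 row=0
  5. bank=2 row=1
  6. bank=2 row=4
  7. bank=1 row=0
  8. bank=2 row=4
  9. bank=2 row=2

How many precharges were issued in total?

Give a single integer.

Answer: 5

Derivation:
Acc 1: bank0 row3 -> MISS (open row3); precharges=0
Acc 2: bank0 row2 -> MISS (open row2); precharges=1
Acc 3: bank1 row2 -> MISS (open row2); precharges=1
Acc 4: bank0 row0 -> MISS (open row0); precharges=2
Acc 5: bank2 row1 -> MISS (open row1); precharges=2
Acc 6: bank2 row4 -> MISS (open row4); precharges=3
Acc 7: bank1 row0 -> MISS (open row0); precharges=4
Acc 8: bank2 row4 -> HIT
Acc 9: bank2 row2 -> MISS (open row2); precharges=5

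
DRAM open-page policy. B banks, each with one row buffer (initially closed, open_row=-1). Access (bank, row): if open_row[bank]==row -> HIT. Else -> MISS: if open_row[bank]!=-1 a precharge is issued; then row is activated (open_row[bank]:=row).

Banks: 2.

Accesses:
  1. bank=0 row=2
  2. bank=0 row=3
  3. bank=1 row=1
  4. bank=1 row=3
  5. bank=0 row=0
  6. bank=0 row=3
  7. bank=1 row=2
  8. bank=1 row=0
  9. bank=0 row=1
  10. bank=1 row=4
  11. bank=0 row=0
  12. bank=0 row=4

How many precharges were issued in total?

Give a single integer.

Answer: 10

Derivation:
Acc 1: bank0 row2 -> MISS (open row2); precharges=0
Acc 2: bank0 row3 -> MISS (open row3); precharges=1
Acc 3: bank1 row1 -> MISS (open row1); precharges=1
Acc 4: bank1 row3 -> MISS (open row3); precharges=2
Acc 5: bank0 row0 -> MISS (open row0); precharges=3
Acc 6: bank0 row3 -> MISS (open row3); precharges=4
Acc 7: bank1 row2 -> MISS (open row2); precharges=5
Acc 8: bank1 row0 -> MISS (open row0); precharges=6
Acc 9: bank0 row1 -> MISS (open row1); precharges=7
Acc 10: bank1 row4 -> MISS (open row4); precharges=8
Acc 11: bank0 row0 -> MISS (open row0); precharges=9
Acc 12: bank0 row4 -> MISS (open row4); precharges=10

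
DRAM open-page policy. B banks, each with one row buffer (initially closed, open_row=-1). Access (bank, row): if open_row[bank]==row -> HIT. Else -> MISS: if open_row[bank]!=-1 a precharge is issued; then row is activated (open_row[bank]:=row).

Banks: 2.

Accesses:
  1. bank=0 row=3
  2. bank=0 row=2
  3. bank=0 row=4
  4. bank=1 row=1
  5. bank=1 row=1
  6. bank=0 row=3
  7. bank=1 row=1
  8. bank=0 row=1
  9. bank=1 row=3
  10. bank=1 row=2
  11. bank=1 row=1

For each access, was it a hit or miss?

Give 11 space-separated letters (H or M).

Answer: M M M M H M H M M M M

Derivation:
Acc 1: bank0 row3 -> MISS (open row3); precharges=0
Acc 2: bank0 row2 -> MISS (open row2); precharges=1
Acc 3: bank0 row4 -> MISS (open row4); precharges=2
Acc 4: bank1 row1 -> MISS (open row1); precharges=2
Acc 5: bank1 row1 -> HIT
Acc 6: bank0 row3 -> MISS (open row3); precharges=3
Acc 7: bank1 row1 -> HIT
Acc 8: bank0 row1 -> MISS (open row1); precharges=4
Acc 9: bank1 row3 -> MISS (open row3); precharges=5
Acc 10: bank1 row2 -> MISS (open row2); precharges=6
Acc 11: bank1 row1 -> MISS (open row1); precharges=7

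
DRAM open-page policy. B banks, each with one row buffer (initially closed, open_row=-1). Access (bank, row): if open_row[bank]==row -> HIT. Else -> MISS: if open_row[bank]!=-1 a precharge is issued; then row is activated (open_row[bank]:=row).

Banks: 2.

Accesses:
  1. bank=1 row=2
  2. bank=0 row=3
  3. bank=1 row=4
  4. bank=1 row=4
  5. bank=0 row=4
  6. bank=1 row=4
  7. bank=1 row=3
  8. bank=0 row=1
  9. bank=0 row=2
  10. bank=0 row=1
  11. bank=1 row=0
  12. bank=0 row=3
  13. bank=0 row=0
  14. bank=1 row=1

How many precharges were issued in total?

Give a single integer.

Acc 1: bank1 row2 -> MISS (open row2); precharges=0
Acc 2: bank0 row3 -> MISS (open row3); precharges=0
Acc 3: bank1 row4 -> MISS (open row4); precharges=1
Acc 4: bank1 row4 -> HIT
Acc 5: bank0 row4 -> MISS (open row4); precharges=2
Acc 6: bank1 row4 -> HIT
Acc 7: bank1 row3 -> MISS (open row3); precharges=3
Acc 8: bank0 row1 -> MISS (open row1); precharges=4
Acc 9: bank0 row2 -> MISS (open row2); precharges=5
Acc 10: bank0 row1 -> MISS (open row1); precharges=6
Acc 11: bank1 row0 -> MISS (open row0); precharges=7
Acc 12: bank0 row3 -> MISS (open row3); precharges=8
Acc 13: bank0 row0 -> MISS (open row0); precharges=9
Acc 14: bank1 row1 -> MISS (open row1); precharges=10

Answer: 10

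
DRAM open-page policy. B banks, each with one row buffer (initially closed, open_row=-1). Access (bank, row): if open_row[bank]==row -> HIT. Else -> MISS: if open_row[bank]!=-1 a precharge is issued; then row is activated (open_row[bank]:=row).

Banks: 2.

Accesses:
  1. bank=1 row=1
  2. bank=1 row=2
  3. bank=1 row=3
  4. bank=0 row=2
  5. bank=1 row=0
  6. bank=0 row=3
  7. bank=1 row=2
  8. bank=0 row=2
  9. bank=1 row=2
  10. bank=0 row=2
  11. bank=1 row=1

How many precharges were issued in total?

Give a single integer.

Acc 1: bank1 row1 -> MISS (open row1); precharges=0
Acc 2: bank1 row2 -> MISS (open row2); precharges=1
Acc 3: bank1 row3 -> MISS (open row3); precharges=2
Acc 4: bank0 row2 -> MISS (open row2); precharges=2
Acc 5: bank1 row0 -> MISS (open row0); precharges=3
Acc 6: bank0 row3 -> MISS (open row3); precharges=4
Acc 7: bank1 row2 -> MISS (open row2); precharges=5
Acc 8: bank0 row2 -> MISS (open row2); precharges=6
Acc 9: bank1 row2 -> HIT
Acc 10: bank0 row2 -> HIT
Acc 11: bank1 row1 -> MISS (open row1); precharges=7

Answer: 7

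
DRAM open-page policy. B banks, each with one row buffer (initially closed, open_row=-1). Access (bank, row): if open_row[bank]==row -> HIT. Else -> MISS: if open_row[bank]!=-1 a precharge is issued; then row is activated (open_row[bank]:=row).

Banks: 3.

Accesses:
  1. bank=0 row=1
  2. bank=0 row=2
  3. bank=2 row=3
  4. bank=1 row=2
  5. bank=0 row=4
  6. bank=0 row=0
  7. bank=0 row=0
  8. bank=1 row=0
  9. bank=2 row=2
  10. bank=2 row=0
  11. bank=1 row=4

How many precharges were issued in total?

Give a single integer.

Acc 1: bank0 row1 -> MISS (open row1); precharges=0
Acc 2: bank0 row2 -> MISS (open row2); precharges=1
Acc 3: bank2 row3 -> MISS (open row3); precharges=1
Acc 4: bank1 row2 -> MISS (open row2); precharges=1
Acc 5: bank0 row4 -> MISS (open row4); precharges=2
Acc 6: bank0 row0 -> MISS (open row0); precharges=3
Acc 7: bank0 row0 -> HIT
Acc 8: bank1 row0 -> MISS (open row0); precharges=4
Acc 9: bank2 row2 -> MISS (open row2); precharges=5
Acc 10: bank2 row0 -> MISS (open row0); precharges=6
Acc 11: bank1 row4 -> MISS (open row4); precharges=7

Answer: 7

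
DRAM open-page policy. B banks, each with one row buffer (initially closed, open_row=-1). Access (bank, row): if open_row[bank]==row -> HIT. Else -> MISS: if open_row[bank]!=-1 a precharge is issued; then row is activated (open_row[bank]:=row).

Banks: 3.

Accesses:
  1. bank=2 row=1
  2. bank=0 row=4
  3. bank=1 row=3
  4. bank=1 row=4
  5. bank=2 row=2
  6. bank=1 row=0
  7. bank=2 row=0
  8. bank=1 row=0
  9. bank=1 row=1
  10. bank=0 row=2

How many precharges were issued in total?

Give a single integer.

Answer: 6

Derivation:
Acc 1: bank2 row1 -> MISS (open row1); precharges=0
Acc 2: bank0 row4 -> MISS (open row4); precharges=0
Acc 3: bank1 row3 -> MISS (open row3); precharges=0
Acc 4: bank1 row4 -> MISS (open row4); precharges=1
Acc 5: bank2 row2 -> MISS (open row2); precharges=2
Acc 6: bank1 row0 -> MISS (open row0); precharges=3
Acc 7: bank2 row0 -> MISS (open row0); precharges=4
Acc 8: bank1 row0 -> HIT
Acc 9: bank1 row1 -> MISS (open row1); precharges=5
Acc 10: bank0 row2 -> MISS (open row2); precharges=6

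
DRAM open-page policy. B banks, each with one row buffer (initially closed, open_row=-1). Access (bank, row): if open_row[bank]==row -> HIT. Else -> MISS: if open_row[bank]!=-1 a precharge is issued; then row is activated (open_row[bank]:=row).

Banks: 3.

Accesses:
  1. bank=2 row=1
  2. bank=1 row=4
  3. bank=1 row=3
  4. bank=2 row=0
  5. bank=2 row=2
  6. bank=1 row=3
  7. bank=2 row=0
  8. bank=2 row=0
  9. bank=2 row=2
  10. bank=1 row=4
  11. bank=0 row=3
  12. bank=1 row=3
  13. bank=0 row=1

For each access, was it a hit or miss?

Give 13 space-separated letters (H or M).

Acc 1: bank2 row1 -> MISS (open row1); precharges=0
Acc 2: bank1 row4 -> MISS (open row4); precharges=0
Acc 3: bank1 row3 -> MISS (open row3); precharges=1
Acc 4: bank2 row0 -> MISS (open row0); precharges=2
Acc 5: bank2 row2 -> MISS (open row2); precharges=3
Acc 6: bank1 row3 -> HIT
Acc 7: bank2 row0 -> MISS (open row0); precharges=4
Acc 8: bank2 row0 -> HIT
Acc 9: bank2 row2 -> MISS (open row2); precharges=5
Acc 10: bank1 row4 -> MISS (open row4); precharges=6
Acc 11: bank0 row3 -> MISS (open row3); precharges=6
Acc 12: bank1 row3 -> MISS (open row3); precharges=7
Acc 13: bank0 row1 -> MISS (open row1); precharges=8

Answer: M M M M M H M H M M M M M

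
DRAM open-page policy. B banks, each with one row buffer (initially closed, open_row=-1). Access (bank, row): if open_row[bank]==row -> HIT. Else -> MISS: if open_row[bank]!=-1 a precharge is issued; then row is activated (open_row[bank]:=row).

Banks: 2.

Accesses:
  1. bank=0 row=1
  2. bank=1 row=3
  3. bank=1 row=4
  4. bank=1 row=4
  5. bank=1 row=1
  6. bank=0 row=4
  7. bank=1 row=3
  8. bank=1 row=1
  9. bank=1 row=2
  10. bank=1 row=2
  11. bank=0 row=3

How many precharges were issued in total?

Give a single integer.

Acc 1: bank0 row1 -> MISS (open row1); precharges=0
Acc 2: bank1 row3 -> MISS (open row3); precharges=0
Acc 3: bank1 row4 -> MISS (open row4); precharges=1
Acc 4: bank1 row4 -> HIT
Acc 5: bank1 row1 -> MISS (open row1); precharges=2
Acc 6: bank0 row4 -> MISS (open row4); precharges=3
Acc 7: bank1 row3 -> MISS (open row3); precharges=4
Acc 8: bank1 row1 -> MISS (open row1); precharges=5
Acc 9: bank1 row2 -> MISS (open row2); precharges=6
Acc 10: bank1 row2 -> HIT
Acc 11: bank0 row3 -> MISS (open row3); precharges=7

Answer: 7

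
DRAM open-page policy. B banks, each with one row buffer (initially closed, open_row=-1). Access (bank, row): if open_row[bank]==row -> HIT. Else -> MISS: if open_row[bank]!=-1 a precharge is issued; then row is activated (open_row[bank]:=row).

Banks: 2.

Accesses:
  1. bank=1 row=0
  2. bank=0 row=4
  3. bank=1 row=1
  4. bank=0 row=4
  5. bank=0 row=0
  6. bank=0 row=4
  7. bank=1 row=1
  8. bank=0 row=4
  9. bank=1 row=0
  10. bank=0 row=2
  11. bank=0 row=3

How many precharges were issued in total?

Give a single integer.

Answer: 6

Derivation:
Acc 1: bank1 row0 -> MISS (open row0); precharges=0
Acc 2: bank0 row4 -> MISS (open row4); precharges=0
Acc 3: bank1 row1 -> MISS (open row1); precharges=1
Acc 4: bank0 row4 -> HIT
Acc 5: bank0 row0 -> MISS (open row0); precharges=2
Acc 6: bank0 row4 -> MISS (open row4); precharges=3
Acc 7: bank1 row1 -> HIT
Acc 8: bank0 row4 -> HIT
Acc 9: bank1 row0 -> MISS (open row0); precharges=4
Acc 10: bank0 row2 -> MISS (open row2); precharges=5
Acc 11: bank0 row3 -> MISS (open row3); precharges=6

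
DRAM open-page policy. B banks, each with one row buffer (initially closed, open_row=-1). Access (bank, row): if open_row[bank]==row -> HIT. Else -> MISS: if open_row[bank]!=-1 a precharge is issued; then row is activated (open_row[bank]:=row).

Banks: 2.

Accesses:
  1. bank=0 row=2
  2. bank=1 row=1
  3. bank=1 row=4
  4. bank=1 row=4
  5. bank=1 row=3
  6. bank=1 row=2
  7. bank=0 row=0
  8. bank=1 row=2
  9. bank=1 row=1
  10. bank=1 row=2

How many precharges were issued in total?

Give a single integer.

Answer: 6

Derivation:
Acc 1: bank0 row2 -> MISS (open row2); precharges=0
Acc 2: bank1 row1 -> MISS (open row1); precharges=0
Acc 3: bank1 row4 -> MISS (open row4); precharges=1
Acc 4: bank1 row4 -> HIT
Acc 5: bank1 row3 -> MISS (open row3); precharges=2
Acc 6: bank1 row2 -> MISS (open row2); precharges=3
Acc 7: bank0 row0 -> MISS (open row0); precharges=4
Acc 8: bank1 row2 -> HIT
Acc 9: bank1 row1 -> MISS (open row1); precharges=5
Acc 10: bank1 row2 -> MISS (open row2); precharges=6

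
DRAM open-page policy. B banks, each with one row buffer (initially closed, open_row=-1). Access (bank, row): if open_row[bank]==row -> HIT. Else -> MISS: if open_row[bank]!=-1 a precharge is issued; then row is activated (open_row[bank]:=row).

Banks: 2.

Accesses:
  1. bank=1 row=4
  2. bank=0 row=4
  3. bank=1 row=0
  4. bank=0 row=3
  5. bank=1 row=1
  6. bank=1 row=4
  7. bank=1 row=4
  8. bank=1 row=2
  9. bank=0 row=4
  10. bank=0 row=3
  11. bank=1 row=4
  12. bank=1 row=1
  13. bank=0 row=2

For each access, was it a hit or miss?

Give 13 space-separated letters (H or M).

Acc 1: bank1 row4 -> MISS (open row4); precharges=0
Acc 2: bank0 row4 -> MISS (open row4); precharges=0
Acc 3: bank1 row0 -> MISS (open row0); precharges=1
Acc 4: bank0 row3 -> MISS (open row3); precharges=2
Acc 5: bank1 row1 -> MISS (open row1); precharges=3
Acc 6: bank1 row4 -> MISS (open row4); precharges=4
Acc 7: bank1 row4 -> HIT
Acc 8: bank1 row2 -> MISS (open row2); precharges=5
Acc 9: bank0 row4 -> MISS (open row4); precharges=6
Acc 10: bank0 row3 -> MISS (open row3); precharges=7
Acc 11: bank1 row4 -> MISS (open row4); precharges=8
Acc 12: bank1 row1 -> MISS (open row1); precharges=9
Acc 13: bank0 row2 -> MISS (open row2); precharges=10

Answer: M M M M M M H M M M M M M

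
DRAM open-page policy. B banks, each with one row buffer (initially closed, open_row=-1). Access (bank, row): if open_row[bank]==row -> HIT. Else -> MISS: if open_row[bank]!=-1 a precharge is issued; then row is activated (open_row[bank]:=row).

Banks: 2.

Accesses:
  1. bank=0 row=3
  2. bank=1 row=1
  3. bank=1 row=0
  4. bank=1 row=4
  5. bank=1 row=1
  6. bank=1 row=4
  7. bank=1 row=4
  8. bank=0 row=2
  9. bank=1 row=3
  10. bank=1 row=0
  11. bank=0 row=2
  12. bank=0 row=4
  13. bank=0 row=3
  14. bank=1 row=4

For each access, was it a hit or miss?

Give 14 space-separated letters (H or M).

Answer: M M M M M M H M M M H M M M

Derivation:
Acc 1: bank0 row3 -> MISS (open row3); precharges=0
Acc 2: bank1 row1 -> MISS (open row1); precharges=0
Acc 3: bank1 row0 -> MISS (open row0); precharges=1
Acc 4: bank1 row4 -> MISS (open row4); precharges=2
Acc 5: bank1 row1 -> MISS (open row1); precharges=3
Acc 6: bank1 row4 -> MISS (open row4); precharges=4
Acc 7: bank1 row4 -> HIT
Acc 8: bank0 row2 -> MISS (open row2); precharges=5
Acc 9: bank1 row3 -> MISS (open row3); precharges=6
Acc 10: bank1 row0 -> MISS (open row0); precharges=7
Acc 11: bank0 row2 -> HIT
Acc 12: bank0 row4 -> MISS (open row4); precharges=8
Acc 13: bank0 row3 -> MISS (open row3); precharges=9
Acc 14: bank1 row4 -> MISS (open row4); precharges=10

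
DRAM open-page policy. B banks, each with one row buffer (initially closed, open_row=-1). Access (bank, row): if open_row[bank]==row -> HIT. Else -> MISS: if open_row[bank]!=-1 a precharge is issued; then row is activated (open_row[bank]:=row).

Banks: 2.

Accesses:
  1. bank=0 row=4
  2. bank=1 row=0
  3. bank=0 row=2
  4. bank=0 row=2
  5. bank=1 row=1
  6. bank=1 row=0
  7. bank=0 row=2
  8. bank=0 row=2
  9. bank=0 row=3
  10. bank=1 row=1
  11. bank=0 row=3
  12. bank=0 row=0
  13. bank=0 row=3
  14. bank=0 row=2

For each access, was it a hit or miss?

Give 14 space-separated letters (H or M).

Answer: M M M H M M H H M M H M M M

Derivation:
Acc 1: bank0 row4 -> MISS (open row4); precharges=0
Acc 2: bank1 row0 -> MISS (open row0); precharges=0
Acc 3: bank0 row2 -> MISS (open row2); precharges=1
Acc 4: bank0 row2 -> HIT
Acc 5: bank1 row1 -> MISS (open row1); precharges=2
Acc 6: bank1 row0 -> MISS (open row0); precharges=3
Acc 7: bank0 row2 -> HIT
Acc 8: bank0 row2 -> HIT
Acc 9: bank0 row3 -> MISS (open row3); precharges=4
Acc 10: bank1 row1 -> MISS (open row1); precharges=5
Acc 11: bank0 row3 -> HIT
Acc 12: bank0 row0 -> MISS (open row0); precharges=6
Acc 13: bank0 row3 -> MISS (open row3); precharges=7
Acc 14: bank0 row2 -> MISS (open row2); precharges=8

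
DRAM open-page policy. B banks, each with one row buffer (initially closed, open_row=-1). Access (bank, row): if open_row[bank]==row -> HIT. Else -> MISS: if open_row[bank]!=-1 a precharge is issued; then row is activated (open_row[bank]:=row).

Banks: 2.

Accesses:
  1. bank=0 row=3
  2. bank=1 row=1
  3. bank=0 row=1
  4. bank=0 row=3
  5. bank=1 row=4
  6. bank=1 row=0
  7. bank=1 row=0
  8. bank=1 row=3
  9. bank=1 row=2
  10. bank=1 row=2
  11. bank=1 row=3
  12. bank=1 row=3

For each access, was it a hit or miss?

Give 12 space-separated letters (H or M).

Acc 1: bank0 row3 -> MISS (open row3); precharges=0
Acc 2: bank1 row1 -> MISS (open row1); precharges=0
Acc 3: bank0 row1 -> MISS (open row1); precharges=1
Acc 4: bank0 row3 -> MISS (open row3); precharges=2
Acc 5: bank1 row4 -> MISS (open row4); precharges=3
Acc 6: bank1 row0 -> MISS (open row0); precharges=4
Acc 7: bank1 row0 -> HIT
Acc 8: bank1 row3 -> MISS (open row3); precharges=5
Acc 9: bank1 row2 -> MISS (open row2); precharges=6
Acc 10: bank1 row2 -> HIT
Acc 11: bank1 row3 -> MISS (open row3); precharges=7
Acc 12: bank1 row3 -> HIT

Answer: M M M M M M H M M H M H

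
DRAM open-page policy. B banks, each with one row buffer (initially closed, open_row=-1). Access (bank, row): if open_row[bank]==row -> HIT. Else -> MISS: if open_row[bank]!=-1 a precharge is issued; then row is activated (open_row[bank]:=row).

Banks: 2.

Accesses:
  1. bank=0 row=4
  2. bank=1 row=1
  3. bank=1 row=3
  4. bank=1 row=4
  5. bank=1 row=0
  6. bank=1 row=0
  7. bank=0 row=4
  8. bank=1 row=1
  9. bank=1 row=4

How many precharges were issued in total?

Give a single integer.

Acc 1: bank0 row4 -> MISS (open row4); precharges=0
Acc 2: bank1 row1 -> MISS (open row1); precharges=0
Acc 3: bank1 row3 -> MISS (open row3); precharges=1
Acc 4: bank1 row4 -> MISS (open row4); precharges=2
Acc 5: bank1 row0 -> MISS (open row0); precharges=3
Acc 6: bank1 row0 -> HIT
Acc 7: bank0 row4 -> HIT
Acc 8: bank1 row1 -> MISS (open row1); precharges=4
Acc 9: bank1 row4 -> MISS (open row4); precharges=5

Answer: 5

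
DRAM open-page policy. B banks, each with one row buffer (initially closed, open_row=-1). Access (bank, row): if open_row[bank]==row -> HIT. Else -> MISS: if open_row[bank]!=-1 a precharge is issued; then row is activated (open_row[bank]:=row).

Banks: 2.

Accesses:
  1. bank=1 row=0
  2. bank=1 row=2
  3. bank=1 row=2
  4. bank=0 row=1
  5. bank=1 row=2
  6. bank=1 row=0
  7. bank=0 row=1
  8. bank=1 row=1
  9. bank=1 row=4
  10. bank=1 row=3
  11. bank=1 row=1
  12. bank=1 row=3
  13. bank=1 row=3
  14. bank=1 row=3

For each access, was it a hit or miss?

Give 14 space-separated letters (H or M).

Acc 1: bank1 row0 -> MISS (open row0); precharges=0
Acc 2: bank1 row2 -> MISS (open row2); precharges=1
Acc 3: bank1 row2 -> HIT
Acc 4: bank0 row1 -> MISS (open row1); precharges=1
Acc 5: bank1 row2 -> HIT
Acc 6: bank1 row0 -> MISS (open row0); precharges=2
Acc 7: bank0 row1 -> HIT
Acc 8: bank1 row1 -> MISS (open row1); precharges=3
Acc 9: bank1 row4 -> MISS (open row4); precharges=4
Acc 10: bank1 row3 -> MISS (open row3); precharges=5
Acc 11: bank1 row1 -> MISS (open row1); precharges=6
Acc 12: bank1 row3 -> MISS (open row3); precharges=7
Acc 13: bank1 row3 -> HIT
Acc 14: bank1 row3 -> HIT

Answer: M M H M H M H M M M M M H H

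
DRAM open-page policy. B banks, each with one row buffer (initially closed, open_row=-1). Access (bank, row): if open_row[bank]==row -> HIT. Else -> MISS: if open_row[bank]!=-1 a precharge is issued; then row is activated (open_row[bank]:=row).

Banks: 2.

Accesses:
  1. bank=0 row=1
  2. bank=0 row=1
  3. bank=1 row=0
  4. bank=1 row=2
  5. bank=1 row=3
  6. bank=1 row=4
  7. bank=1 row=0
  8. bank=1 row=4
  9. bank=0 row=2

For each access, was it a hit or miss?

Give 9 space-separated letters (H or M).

Acc 1: bank0 row1 -> MISS (open row1); precharges=0
Acc 2: bank0 row1 -> HIT
Acc 3: bank1 row0 -> MISS (open row0); precharges=0
Acc 4: bank1 row2 -> MISS (open row2); precharges=1
Acc 5: bank1 row3 -> MISS (open row3); precharges=2
Acc 6: bank1 row4 -> MISS (open row4); precharges=3
Acc 7: bank1 row0 -> MISS (open row0); precharges=4
Acc 8: bank1 row4 -> MISS (open row4); precharges=5
Acc 9: bank0 row2 -> MISS (open row2); precharges=6

Answer: M H M M M M M M M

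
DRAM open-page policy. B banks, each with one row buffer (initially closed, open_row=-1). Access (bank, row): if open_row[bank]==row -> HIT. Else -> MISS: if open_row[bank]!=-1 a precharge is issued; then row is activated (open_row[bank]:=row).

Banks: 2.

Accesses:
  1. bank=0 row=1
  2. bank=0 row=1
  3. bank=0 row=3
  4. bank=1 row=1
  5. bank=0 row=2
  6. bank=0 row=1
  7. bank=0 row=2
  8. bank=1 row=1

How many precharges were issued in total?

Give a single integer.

Acc 1: bank0 row1 -> MISS (open row1); precharges=0
Acc 2: bank0 row1 -> HIT
Acc 3: bank0 row3 -> MISS (open row3); precharges=1
Acc 4: bank1 row1 -> MISS (open row1); precharges=1
Acc 5: bank0 row2 -> MISS (open row2); precharges=2
Acc 6: bank0 row1 -> MISS (open row1); precharges=3
Acc 7: bank0 row2 -> MISS (open row2); precharges=4
Acc 8: bank1 row1 -> HIT

Answer: 4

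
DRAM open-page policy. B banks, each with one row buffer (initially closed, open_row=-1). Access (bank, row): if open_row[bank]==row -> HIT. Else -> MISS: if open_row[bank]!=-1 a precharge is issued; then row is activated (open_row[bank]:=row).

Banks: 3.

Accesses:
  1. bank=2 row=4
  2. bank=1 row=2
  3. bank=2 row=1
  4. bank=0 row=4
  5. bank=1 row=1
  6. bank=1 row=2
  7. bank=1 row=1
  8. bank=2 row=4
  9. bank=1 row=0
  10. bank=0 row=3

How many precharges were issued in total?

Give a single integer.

Answer: 7

Derivation:
Acc 1: bank2 row4 -> MISS (open row4); precharges=0
Acc 2: bank1 row2 -> MISS (open row2); precharges=0
Acc 3: bank2 row1 -> MISS (open row1); precharges=1
Acc 4: bank0 row4 -> MISS (open row4); precharges=1
Acc 5: bank1 row1 -> MISS (open row1); precharges=2
Acc 6: bank1 row2 -> MISS (open row2); precharges=3
Acc 7: bank1 row1 -> MISS (open row1); precharges=4
Acc 8: bank2 row4 -> MISS (open row4); precharges=5
Acc 9: bank1 row0 -> MISS (open row0); precharges=6
Acc 10: bank0 row3 -> MISS (open row3); precharges=7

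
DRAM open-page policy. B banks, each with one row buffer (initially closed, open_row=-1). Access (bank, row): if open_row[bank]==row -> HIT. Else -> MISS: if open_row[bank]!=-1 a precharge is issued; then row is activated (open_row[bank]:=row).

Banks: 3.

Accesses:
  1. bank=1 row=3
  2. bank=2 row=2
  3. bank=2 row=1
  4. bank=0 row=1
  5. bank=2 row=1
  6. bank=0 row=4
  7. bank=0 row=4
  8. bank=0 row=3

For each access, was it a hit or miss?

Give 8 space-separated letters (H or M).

Answer: M M M M H M H M

Derivation:
Acc 1: bank1 row3 -> MISS (open row3); precharges=0
Acc 2: bank2 row2 -> MISS (open row2); precharges=0
Acc 3: bank2 row1 -> MISS (open row1); precharges=1
Acc 4: bank0 row1 -> MISS (open row1); precharges=1
Acc 5: bank2 row1 -> HIT
Acc 6: bank0 row4 -> MISS (open row4); precharges=2
Acc 7: bank0 row4 -> HIT
Acc 8: bank0 row3 -> MISS (open row3); precharges=3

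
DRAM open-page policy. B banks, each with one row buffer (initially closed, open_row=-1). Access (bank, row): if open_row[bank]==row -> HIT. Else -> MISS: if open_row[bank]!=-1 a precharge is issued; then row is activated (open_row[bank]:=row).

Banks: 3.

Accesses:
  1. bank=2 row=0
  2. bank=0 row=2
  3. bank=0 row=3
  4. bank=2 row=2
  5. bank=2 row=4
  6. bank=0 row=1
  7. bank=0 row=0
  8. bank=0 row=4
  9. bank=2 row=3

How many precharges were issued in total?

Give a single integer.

Answer: 7

Derivation:
Acc 1: bank2 row0 -> MISS (open row0); precharges=0
Acc 2: bank0 row2 -> MISS (open row2); precharges=0
Acc 3: bank0 row3 -> MISS (open row3); precharges=1
Acc 4: bank2 row2 -> MISS (open row2); precharges=2
Acc 5: bank2 row4 -> MISS (open row4); precharges=3
Acc 6: bank0 row1 -> MISS (open row1); precharges=4
Acc 7: bank0 row0 -> MISS (open row0); precharges=5
Acc 8: bank0 row4 -> MISS (open row4); precharges=6
Acc 9: bank2 row3 -> MISS (open row3); precharges=7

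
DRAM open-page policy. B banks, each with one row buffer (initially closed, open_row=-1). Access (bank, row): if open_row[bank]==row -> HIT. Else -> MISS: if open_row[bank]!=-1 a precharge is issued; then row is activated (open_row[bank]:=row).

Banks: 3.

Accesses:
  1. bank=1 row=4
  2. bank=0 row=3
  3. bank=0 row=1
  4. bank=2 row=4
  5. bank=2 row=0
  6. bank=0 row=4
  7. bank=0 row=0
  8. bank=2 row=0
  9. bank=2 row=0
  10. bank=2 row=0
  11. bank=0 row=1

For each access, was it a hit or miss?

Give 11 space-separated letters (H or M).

Answer: M M M M M M M H H H M

Derivation:
Acc 1: bank1 row4 -> MISS (open row4); precharges=0
Acc 2: bank0 row3 -> MISS (open row3); precharges=0
Acc 3: bank0 row1 -> MISS (open row1); precharges=1
Acc 4: bank2 row4 -> MISS (open row4); precharges=1
Acc 5: bank2 row0 -> MISS (open row0); precharges=2
Acc 6: bank0 row4 -> MISS (open row4); precharges=3
Acc 7: bank0 row0 -> MISS (open row0); precharges=4
Acc 8: bank2 row0 -> HIT
Acc 9: bank2 row0 -> HIT
Acc 10: bank2 row0 -> HIT
Acc 11: bank0 row1 -> MISS (open row1); precharges=5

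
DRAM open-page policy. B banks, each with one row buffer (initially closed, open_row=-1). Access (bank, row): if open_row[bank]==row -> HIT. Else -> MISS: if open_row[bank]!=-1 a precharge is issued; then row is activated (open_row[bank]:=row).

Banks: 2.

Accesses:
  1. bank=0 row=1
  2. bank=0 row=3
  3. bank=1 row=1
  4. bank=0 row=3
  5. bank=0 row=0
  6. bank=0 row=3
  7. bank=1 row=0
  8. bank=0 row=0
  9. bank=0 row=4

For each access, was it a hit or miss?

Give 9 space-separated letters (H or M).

Answer: M M M H M M M M M

Derivation:
Acc 1: bank0 row1 -> MISS (open row1); precharges=0
Acc 2: bank0 row3 -> MISS (open row3); precharges=1
Acc 3: bank1 row1 -> MISS (open row1); precharges=1
Acc 4: bank0 row3 -> HIT
Acc 5: bank0 row0 -> MISS (open row0); precharges=2
Acc 6: bank0 row3 -> MISS (open row3); precharges=3
Acc 7: bank1 row0 -> MISS (open row0); precharges=4
Acc 8: bank0 row0 -> MISS (open row0); precharges=5
Acc 9: bank0 row4 -> MISS (open row4); precharges=6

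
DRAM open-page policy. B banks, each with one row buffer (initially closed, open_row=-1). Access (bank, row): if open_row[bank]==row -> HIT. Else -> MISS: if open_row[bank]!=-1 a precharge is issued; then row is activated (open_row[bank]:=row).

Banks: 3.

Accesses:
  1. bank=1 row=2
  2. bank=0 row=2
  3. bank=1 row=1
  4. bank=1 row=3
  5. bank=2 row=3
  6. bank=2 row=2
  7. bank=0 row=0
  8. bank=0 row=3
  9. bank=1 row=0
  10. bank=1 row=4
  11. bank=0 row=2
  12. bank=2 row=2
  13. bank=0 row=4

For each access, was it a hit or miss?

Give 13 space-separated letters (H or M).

Answer: M M M M M M M M M M M H M

Derivation:
Acc 1: bank1 row2 -> MISS (open row2); precharges=0
Acc 2: bank0 row2 -> MISS (open row2); precharges=0
Acc 3: bank1 row1 -> MISS (open row1); precharges=1
Acc 4: bank1 row3 -> MISS (open row3); precharges=2
Acc 5: bank2 row3 -> MISS (open row3); precharges=2
Acc 6: bank2 row2 -> MISS (open row2); precharges=3
Acc 7: bank0 row0 -> MISS (open row0); precharges=4
Acc 8: bank0 row3 -> MISS (open row3); precharges=5
Acc 9: bank1 row0 -> MISS (open row0); precharges=6
Acc 10: bank1 row4 -> MISS (open row4); precharges=7
Acc 11: bank0 row2 -> MISS (open row2); precharges=8
Acc 12: bank2 row2 -> HIT
Acc 13: bank0 row4 -> MISS (open row4); precharges=9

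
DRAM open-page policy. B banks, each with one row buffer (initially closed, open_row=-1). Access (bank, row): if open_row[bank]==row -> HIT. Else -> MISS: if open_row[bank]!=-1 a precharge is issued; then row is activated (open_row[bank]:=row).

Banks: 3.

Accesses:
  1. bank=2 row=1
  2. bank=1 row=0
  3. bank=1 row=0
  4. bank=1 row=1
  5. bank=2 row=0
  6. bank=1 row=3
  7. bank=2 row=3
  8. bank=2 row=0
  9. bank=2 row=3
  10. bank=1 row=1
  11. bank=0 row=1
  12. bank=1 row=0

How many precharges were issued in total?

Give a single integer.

Acc 1: bank2 row1 -> MISS (open row1); precharges=0
Acc 2: bank1 row0 -> MISS (open row0); precharges=0
Acc 3: bank1 row0 -> HIT
Acc 4: bank1 row1 -> MISS (open row1); precharges=1
Acc 5: bank2 row0 -> MISS (open row0); precharges=2
Acc 6: bank1 row3 -> MISS (open row3); precharges=3
Acc 7: bank2 row3 -> MISS (open row3); precharges=4
Acc 8: bank2 row0 -> MISS (open row0); precharges=5
Acc 9: bank2 row3 -> MISS (open row3); precharges=6
Acc 10: bank1 row1 -> MISS (open row1); precharges=7
Acc 11: bank0 row1 -> MISS (open row1); precharges=7
Acc 12: bank1 row0 -> MISS (open row0); precharges=8

Answer: 8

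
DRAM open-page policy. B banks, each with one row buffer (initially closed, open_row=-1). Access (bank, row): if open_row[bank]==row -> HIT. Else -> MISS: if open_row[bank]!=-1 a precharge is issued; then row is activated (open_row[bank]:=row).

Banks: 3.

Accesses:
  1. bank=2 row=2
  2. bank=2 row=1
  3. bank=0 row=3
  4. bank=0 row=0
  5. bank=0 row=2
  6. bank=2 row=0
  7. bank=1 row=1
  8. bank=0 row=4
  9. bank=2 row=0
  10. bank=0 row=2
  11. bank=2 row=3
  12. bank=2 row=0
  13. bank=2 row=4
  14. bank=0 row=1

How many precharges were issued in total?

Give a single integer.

Answer: 10

Derivation:
Acc 1: bank2 row2 -> MISS (open row2); precharges=0
Acc 2: bank2 row1 -> MISS (open row1); precharges=1
Acc 3: bank0 row3 -> MISS (open row3); precharges=1
Acc 4: bank0 row0 -> MISS (open row0); precharges=2
Acc 5: bank0 row2 -> MISS (open row2); precharges=3
Acc 6: bank2 row0 -> MISS (open row0); precharges=4
Acc 7: bank1 row1 -> MISS (open row1); precharges=4
Acc 8: bank0 row4 -> MISS (open row4); precharges=5
Acc 9: bank2 row0 -> HIT
Acc 10: bank0 row2 -> MISS (open row2); precharges=6
Acc 11: bank2 row3 -> MISS (open row3); precharges=7
Acc 12: bank2 row0 -> MISS (open row0); precharges=8
Acc 13: bank2 row4 -> MISS (open row4); precharges=9
Acc 14: bank0 row1 -> MISS (open row1); precharges=10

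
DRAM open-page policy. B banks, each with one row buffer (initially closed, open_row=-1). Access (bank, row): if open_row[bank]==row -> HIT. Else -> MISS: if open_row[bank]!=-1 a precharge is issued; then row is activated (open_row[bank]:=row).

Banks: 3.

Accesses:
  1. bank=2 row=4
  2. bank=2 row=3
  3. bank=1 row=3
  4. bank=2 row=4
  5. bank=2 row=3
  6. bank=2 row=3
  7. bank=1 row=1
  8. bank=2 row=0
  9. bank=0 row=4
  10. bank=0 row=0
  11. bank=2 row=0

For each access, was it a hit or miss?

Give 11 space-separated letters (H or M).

Answer: M M M M M H M M M M H

Derivation:
Acc 1: bank2 row4 -> MISS (open row4); precharges=0
Acc 2: bank2 row3 -> MISS (open row3); precharges=1
Acc 3: bank1 row3 -> MISS (open row3); precharges=1
Acc 4: bank2 row4 -> MISS (open row4); precharges=2
Acc 5: bank2 row3 -> MISS (open row3); precharges=3
Acc 6: bank2 row3 -> HIT
Acc 7: bank1 row1 -> MISS (open row1); precharges=4
Acc 8: bank2 row0 -> MISS (open row0); precharges=5
Acc 9: bank0 row4 -> MISS (open row4); precharges=5
Acc 10: bank0 row0 -> MISS (open row0); precharges=6
Acc 11: bank2 row0 -> HIT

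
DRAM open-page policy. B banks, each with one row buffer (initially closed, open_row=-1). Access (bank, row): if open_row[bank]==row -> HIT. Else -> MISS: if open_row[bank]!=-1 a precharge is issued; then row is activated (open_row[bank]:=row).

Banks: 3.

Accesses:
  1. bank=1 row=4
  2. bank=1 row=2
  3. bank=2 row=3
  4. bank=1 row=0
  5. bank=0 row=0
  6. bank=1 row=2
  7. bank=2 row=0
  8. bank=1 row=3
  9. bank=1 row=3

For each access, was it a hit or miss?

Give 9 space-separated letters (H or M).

Acc 1: bank1 row4 -> MISS (open row4); precharges=0
Acc 2: bank1 row2 -> MISS (open row2); precharges=1
Acc 3: bank2 row3 -> MISS (open row3); precharges=1
Acc 4: bank1 row0 -> MISS (open row0); precharges=2
Acc 5: bank0 row0 -> MISS (open row0); precharges=2
Acc 6: bank1 row2 -> MISS (open row2); precharges=3
Acc 7: bank2 row0 -> MISS (open row0); precharges=4
Acc 8: bank1 row3 -> MISS (open row3); precharges=5
Acc 9: bank1 row3 -> HIT

Answer: M M M M M M M M H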